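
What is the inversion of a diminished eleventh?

First reduce the compound diminished eleventh to its simple form, a diminished fourth.
Inverted interval numbers add to nine, so a fourth pairs with a fifth (4 + 5 = 9).
And diminished becomes augmented under inversion, so we get an augmented fifth.

augmented 5th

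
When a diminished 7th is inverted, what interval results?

Interval numbers invert to sum to nine: 7 + 2 = 9, so a seventh inverts to a second.
And diminished becomes augmented under inversion, so we get an augmented second.

augmented second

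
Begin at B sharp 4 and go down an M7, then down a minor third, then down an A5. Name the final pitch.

D 3

Down a major seventh from B#4: C#4 (11 semitones down).
Down a minor third from C#4: A#3 (3 semitones down).
An augmented fifth down from A#3 is D3.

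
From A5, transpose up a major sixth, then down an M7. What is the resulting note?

G5

Up a major sixth from A5: F#6 (9 semitones up).
A major seventh down from F#6 is G5.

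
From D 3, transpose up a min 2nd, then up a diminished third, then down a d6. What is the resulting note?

B flat 2

Up a minor second from D3: Eb3 (1 semitone up).
Eb3 up a diminished third → Gbb3 (2 semitones).
A diminished sixth down from Gbb3 is Bb2.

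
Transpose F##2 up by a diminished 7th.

The seventh takes the letter from F up to E.
A diminished seventh is 9 semitones; 9 semitones up from F##2 gives E3.

E3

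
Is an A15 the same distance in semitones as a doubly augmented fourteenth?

Yes

An augmented fifteenth spans 25 semitones, and a doubly augmented fourteenth also spans 25 semitones — they're enharmonic.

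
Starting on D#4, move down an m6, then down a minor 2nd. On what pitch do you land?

E##3

A minor sixth down from D#4 is F##3.
Down a minor second from F##3: E##3 (1 semitone down).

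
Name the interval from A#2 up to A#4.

perfect fifteenth

A to A is the same letter name, plus 2 octaves: a fifteenth.
The perfect fifteenth spans 24 semitones, and A#2 to A#4 is exactly 24 semitones — so this is a perfect fifteenth.
(Equivalently, a compound perfect octave: a perfect octave plus an octave.)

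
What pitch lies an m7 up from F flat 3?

Seven letter names up from F: E.
A minor seventh is 10 semitones; 10 semitones up from Fb3 gives Ebb4.

E double-flat 4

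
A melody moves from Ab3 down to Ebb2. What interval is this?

Descending from Ab3 to Ebb2 is the same interval as ascending Ebb2 to Ab3.
E to A spans four letter names (E-F-G-A), plus an octave — that makes it an eleventh of some quality.
The perfect eleventh is 17 semitones; here we have 18, one semitone wider: augmented.
(Equivalently, a compound augmented fourth: an augmented fourth plus an octave.)

A11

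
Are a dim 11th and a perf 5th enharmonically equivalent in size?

No

A diminished eleventh spans 16 semitones; a perfect fifth spans 7 semitones. They differ by 9.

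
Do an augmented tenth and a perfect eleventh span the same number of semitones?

An augmented tenth spans 17 semitones, and a perfect eleventh also spans 17 semitones — they're enharmonic.

Yes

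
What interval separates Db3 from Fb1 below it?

M13

Descending from Db3 to Fb1 is the same interval as ascending Fb1 to Db3.
F to D spans six letter names (F-G-A-B-C-D), plus an octave, so the interval is some kind of thirteenth.
Fb1 to Db3 is 21 semitones, matching the major thirteenth exactly, so the quality is major.
(Equivalently, a compound major sixth: a major sixth plus an octave.)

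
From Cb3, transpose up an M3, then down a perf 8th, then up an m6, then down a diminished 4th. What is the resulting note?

G2

Up a major third from Cb3: Eb3 (4 semitones up).
A perfect octave down from Eb3 is Eb2.
Up a minor sixth from Eb2: Cb3 (8 semitones up).
A diminished fourth down from Cb3 is G2.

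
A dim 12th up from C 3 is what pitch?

Five letters up from C (plus an octave) reaches G.
A diminished twelfth is 18 semitones; 18 semitones up from C3 gives Gb4.

G-flat 4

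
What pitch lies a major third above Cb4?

Counting three letter names up from C lands on E.
Moving 4 semitones up from Cb4 (the size of a major third) reaches Eb4.

Eb4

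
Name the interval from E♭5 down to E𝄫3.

Descending from Eb5 to Ebb3 is the same interval as ascending Ebb3 to Eb5.
E to E is the same letter name, plus 2 octaves: a fifteenth.
Ebb3 to Eb5 spans 25 semitones — one semitone wider than the perfect fifteenth (24) — giving an augmented fifteenth.
(Equivalently, a compound augmented octave: an augmented octave plus an octave.)

augmented 15th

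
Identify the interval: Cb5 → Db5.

C to D spans two letter names (C-D), so the interval is some kind of second.
Cb5 to Db5 is 2 semitones, matching the major second exactly, so the quality is major.

M2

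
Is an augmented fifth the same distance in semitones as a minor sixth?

Both span 8 semitones: an augmented fifth and a minor sixth are the same chromatic distance.

Yes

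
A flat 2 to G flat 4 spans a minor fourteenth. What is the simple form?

Subtracting seven from the interval number removes an octave: 14 − 7 = 7.
So a minor fourteenth is an octave plus a minor seventh. The quality is unchanged.

minor 7th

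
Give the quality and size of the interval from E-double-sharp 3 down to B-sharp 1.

augmented 11th

Descending from E##3 to B#1 is the same interval as ascending B#1 to E##3.
B to E spans four letter names (B-C-D-E), plus an octave — that makes it an eleventh of some quality.
B#1 to E##3 spans 18 semitones — one semitone wider than the perfect eleventh (17) — giving an augmented eleventh.
(Equivalently, a compound augmented fourth: an augmented fourth plus an octave.)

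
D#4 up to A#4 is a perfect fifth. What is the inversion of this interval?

perfect fourth

Inverted interval numbers add to nine, so a fifth pairs with a fourth (5 + 4 = 9).
The quality also flips — perfect stays perfect — giving a perfect fourth.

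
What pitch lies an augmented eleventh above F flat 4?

The eleventh's letter: F up four letter names plus an octave → B.
Moving 18 semitones up from Fb4 (the size of an augmented eleventh) reaches Bb5.

B flat 5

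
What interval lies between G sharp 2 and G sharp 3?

G to G is the same letter name, plus an octave, so the interval is some kind of octave.
G#2 to G#3 is 12 semitones, matching the perfect octave exactly, so the quality is perfect.

perfect octave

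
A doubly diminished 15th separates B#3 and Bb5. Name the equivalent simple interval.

dd8

Each octave removed subtracts seven from the number: 15 − 7 = 8.
Quality carries through unchanged, so the simple form is a doubly diminished octave.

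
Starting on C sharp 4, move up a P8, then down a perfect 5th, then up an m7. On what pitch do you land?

C#4 up a perfect octave → C#5 (12 semitones).
A perfect fifth down from C#5 is F#4.
F#4 up a minor seventh → E5 (10 semitones).

E 5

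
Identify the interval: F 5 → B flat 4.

perfect 5th

Descending from F5 to Bb4 is the same interval as ascending Bb4 to F5.
B to F spans five letter names (B-C-D-E-F) — that makes it a fifth of some quality.
Bb4 to F5 is 7 semitones, matching the perfect fifth exactly, so the quality is perfect.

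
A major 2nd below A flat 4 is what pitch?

Counting two letter names down from A lands on G.
A major second is 2 semitones; 2 semitones down from Ab4 gives Gb4.

G flat 4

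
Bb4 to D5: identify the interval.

B to D spans three letter names (B-C-D) — that makes it a third of some quality.
Counting semitones, Bb4→D5 is 4, which is the major third.

M3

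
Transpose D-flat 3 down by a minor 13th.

F 1

Six letters down from D (plus an octave) reaches F.
Moving 20 semitones down from Db3 (the size of a minor thirteenth) reaches F1.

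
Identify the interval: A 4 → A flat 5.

diminished 8th

A to A is the same letter name, plus an octave, so the interval is some kind of octave.
A4 to Ab5 spans 11 semitones — one semitone narrower than the perfect octave (12) — giving a diminished octave.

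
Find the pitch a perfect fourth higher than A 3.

D 4

Counting four letter names up from A lands on D.
Moving 5 semitones up from A3 (the size of a perfect fourth) reaches D4.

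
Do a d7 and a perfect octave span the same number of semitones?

No

A diminished seventh is 9 semitones but a perfect octave is 12 semitones — different sizes.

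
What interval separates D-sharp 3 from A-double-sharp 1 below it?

diminished eleventh

Descending from D#3 to A##1 is the same interval as ascending A##1 to D#3.
A to D spans four letter names (A-B-C-D), plus an octave, so the interval is some kind of eleventh.
A##1 to D#3 spans 16 semitones — one semitone narrower than the perfect eleventh (17) — giving a diminished eleventh.
(Equivalently, a compound diminished fourth: a diminished fourth plus an octave.)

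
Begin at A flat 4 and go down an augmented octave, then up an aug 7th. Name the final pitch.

G 4

Ab4 down an augmented octave → Abb3 (13 semitones).
Abb3 up an augmented seventh → G4 (12 semitones).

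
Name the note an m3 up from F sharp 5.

A 5

Three letter names up from F: A.
Moving 3 semitones up from F#5 (the size of a minor third) reaches A5.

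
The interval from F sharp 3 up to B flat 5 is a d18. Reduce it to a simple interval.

Take out 2 octaves (14 from the number): 18 − 14 = 4.
So a diminished eighteenth is 2 octaves plus a diminished fourth. The quality is unchanged.

d4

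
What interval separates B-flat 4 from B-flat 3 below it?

Descending from Bb4 to Bb3 is the same interval as ascending Bb3 to Bb4.
B to B is the same letter name, plus an octave: an octave.
Bb3 to Bb4 is 12 semitones, matching the perfect octave exactly, so the quality is perfect.

perfect 8th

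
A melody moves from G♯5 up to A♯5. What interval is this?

G to A spans two letter names (G-A), so the interval is some kind of second.
Counting semitones, G#5→A#5 is 2, which is the major second.

major 2nd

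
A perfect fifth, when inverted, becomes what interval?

Inverted interval numbers add to nine, so a fifth pairs with a fourth (5 + 4 = 9).
Quality inverts too: perfect stays perfect. That makes the inversion a perfect fourth.

perfect 4th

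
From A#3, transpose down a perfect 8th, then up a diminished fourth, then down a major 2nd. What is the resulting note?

C3

Down a perfect octave from A#3: A#2 (12 semitones down).
Up a diminished fourth from A#2: D3 (4 semitones up).
D3 down a major second → C3 (2 semitones).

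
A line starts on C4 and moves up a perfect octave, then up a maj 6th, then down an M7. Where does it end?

A perfect octave up from C4 is C5.
Up a major sixth from C5: A5 (9 semitones up).
A major seventh down from A5 is Bb4.

Bb4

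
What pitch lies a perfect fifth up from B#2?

F##3

The fifth takes the letter from B up to F.
Moving 7 semitones up from B#2 (the size of a perfect fifth) reaches F##3.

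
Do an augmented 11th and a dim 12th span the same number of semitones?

Yes

An augmented eleventh = 18 semitones = a diminished twelfth; enharmonically equal.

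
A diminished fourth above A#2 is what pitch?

D3

Counting four letter names up from A lands on D.
Moving 4 semitones up from A#2 (the size of a diminished fourth) reaches D3.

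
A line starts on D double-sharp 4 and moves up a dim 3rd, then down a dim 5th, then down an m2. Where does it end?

A double-sharp 3

Up a diminished third from D##4: F#4 (2 semitones up).
A diminished fifth down from F#4 is B#3.
A minor second down from B#3 is A##3.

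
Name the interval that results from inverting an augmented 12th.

diminished 4th

First reduce the compound augmented twelfth to its simple form, an augmented fifth.
The rule of nine gives the new number: 9 − 5 = 4, so a fifth becomes a fourth.
Quality inverts too: augmented becomes diminished. That makes the inversion a diminished fourth.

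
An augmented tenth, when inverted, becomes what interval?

First reduce the compound augmented tenth to its simple form, an augmented third.
The rule of nine gives the new number: 9 − 3 = 6, so a third becomes a sixth.
The quality also flips — augmented becomes diminished — giving a diminished sixth.

diminished sixth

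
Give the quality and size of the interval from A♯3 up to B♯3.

A to B spans two letter names (A-B), so the interval is some kind of second.
Counting semitones, A#3→B#3 is 2, which is the major second.

M2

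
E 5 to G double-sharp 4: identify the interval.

Descending from E5 to G##4 is the same interval as ascending G##4 to E5.
G to E spans six letter names (G-A-B-C-D-E) — that makes it a sixth of some quality.
The major sixth is 9 semitones; here we have 7, two semitones narrower: diminished.

diminished sixth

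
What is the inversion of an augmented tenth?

First reduce the compound augmented tenth to its simple form, an augmented third.
The rule of nine gives the new number: 9 − 3 = 6, so a third becomes a sixth.
The quality also flips — augmented becomes diminished — giving a diminished sixth.

d6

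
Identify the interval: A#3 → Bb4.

A to B spans two letter names (A-B), plus an octave — that makes it a ninth of some quality.
A#3 to Bb4 spans 12 semitones — two semitones narrower than the major ninth (14) — giving a diminished ninth.

diminished ninth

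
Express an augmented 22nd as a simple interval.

A8

Each octave removed subtracts seven from the number: 22 − 14 = 8.
Quality carries through unchanged, so the simple form is an augmented octave.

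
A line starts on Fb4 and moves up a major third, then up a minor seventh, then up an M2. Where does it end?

Up a major third from Fb4: Ab4 (4 semitones up).
A minor seventh up from Ab4 is Gb5.
A major second up from Gb5 is Ab5.

Ab5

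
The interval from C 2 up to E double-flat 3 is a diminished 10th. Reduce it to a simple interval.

diminished third

Each octave removed subtracts seven from the number: 10 − 7 = 3.
So a diminished tenth is an octave plus a diminished third. The quality is unchanged.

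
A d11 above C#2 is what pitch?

The eleventh's letter: C up four letter names plus an octave → F.
Moving 16 semitones up from C#2 (the size of a diminished eleventh) reaches F3.

F3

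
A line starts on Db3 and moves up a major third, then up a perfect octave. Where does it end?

F4

Up a major third from Db3: F3 (4 semitones up).
F3 up a perfect octave → F4 (12 semitones).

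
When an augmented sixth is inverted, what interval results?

d3

Interval numbers invert to sum to nine: 6 + 3 = 9, so a sixth inverts to a third.
And augmented becomes diminished under inversion, so we get a diminished third.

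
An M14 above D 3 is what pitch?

The fourteenth's letter: D up seven letter names plus an octave → C.
A major fourteenth is 23 semitones; 23 semitones up from D3 gives C#5.

C sharp 5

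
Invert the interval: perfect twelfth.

perfect 4th

First reduce the compound perfect twelfth to its simple form, a perfect fifth.
The rule of nine gives the new number: 9 − 5 = 4, so a fifth becomes a fourth.
The quality also flips — perfect stays perfect — giving a perfect fourth.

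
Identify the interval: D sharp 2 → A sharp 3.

D to A spans five letter names (D-E-F-G-A), plus an octave: a twelfth.
Counting semitones, D#2→A#3 is 19, which is the perfect twelfth.
(Equivalently, a compound perfect fifth: a perfect fifth plus an octave.)

perfect twelfth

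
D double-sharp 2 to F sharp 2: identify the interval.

D to F spans three letter names (D-E-F) — that makes it a third of some quality.
A major third would be 4 semitones; D##2 to F#2 is 2, two semitones narrower, so the interval is diminished.

d3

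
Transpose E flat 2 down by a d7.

F sharp 1

The seventh takes the letter from E down to F.
A diminished seventh is 9 semitones; 9 semitones down from Eb2 gives F#1.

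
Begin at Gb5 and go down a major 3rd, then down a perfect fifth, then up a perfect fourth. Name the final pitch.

A major third down from Gb5 is Ebb5.
Ebb5 down a perfect fifth → Abb4 (7 semitones).
Abb4 up a perfect fourth → Dbb5 (5 semitones).

Dbb5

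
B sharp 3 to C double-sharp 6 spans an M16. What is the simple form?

Each octave removed subtracts seven from the number: 16 − 14 = 2.
So a major sixteenth is 2 octaves plus a major second. The quality is unchanged.

major second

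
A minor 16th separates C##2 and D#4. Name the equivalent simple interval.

m2

Take out 2 octaves (14 from the number): 16 − 14 = 2.
Quality carries through unchanged, so the simple form is a minor second.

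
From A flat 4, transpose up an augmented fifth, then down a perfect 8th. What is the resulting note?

E 4

An augmented fifth up from Ab4 is E5.
A perfect octave down from E5 is E4.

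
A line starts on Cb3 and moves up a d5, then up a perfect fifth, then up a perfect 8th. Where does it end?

Cb3 up a diminished fifth → Gbb3 (6 semitones).
A perfect fifth up from Gbb3 is Dbb4.
Dbb4 up a perfect octave → Dbb5 (12 semitones).

Dbb5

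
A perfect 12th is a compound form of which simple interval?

Each octave removed subtracts seven from the number: 12 − 7 = 5.
So a perfect twelfth is an octave plus a perfect fifth. The quality is unchanged.

perfect fifth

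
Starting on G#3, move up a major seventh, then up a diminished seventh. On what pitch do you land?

E5

G#3 up a major seventh → F##4 (11 semitones).
A diminished seventh up from F##4 is E5.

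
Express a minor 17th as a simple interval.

Subtracting seven from the interval number removes an octave: 17 − 14 = 3.
That makes a minor seventeenth a compound minor third — 2 octaves plus a minor third.

minor third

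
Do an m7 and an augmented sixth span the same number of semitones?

Yes

A minor seventh = 10 semitones = an augmented sixth; enharmonically equal.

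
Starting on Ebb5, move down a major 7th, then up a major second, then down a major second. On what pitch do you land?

Fbb4

Down a major seventh from Ebb5: Fbb4 (11 semitones down).
A major second up from Fbb4 is Gbb4.
Gbb4 down a major second → Fbb4 (2 semitones).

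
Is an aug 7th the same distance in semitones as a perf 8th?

Yes

Both span 12 semitones: an augmented seventh and a perfect octave are the same chromatic distance.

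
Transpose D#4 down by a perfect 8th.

For an octave the letter name doesn't change: still D, an octave down.
Moving 12 semitones down from D#4 (the size of a perfect octave) reaches D#3.

D#3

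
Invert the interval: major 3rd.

minor sixth

The rule of nine gives the new number: 9 − 3 = 6, so a third becomes a sixth.
Quality inverts too: major becomes minor. That makes the inversion a minor sixth.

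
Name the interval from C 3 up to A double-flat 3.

C to A spans six letter names (C-D-E-F-G-A), so the interval is some kind of sixth.
C3 to Abb3 spans 7 semitones — two semitones narrower than the major sixth (9) — giving a diminished sixth.

diminished sixth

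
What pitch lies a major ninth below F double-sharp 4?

The ninth's letter: F down two letter names plus an octave → E.
A major ninth is 14 semitones; 14 semitones down from F##4 gives E#3.

E sharp 3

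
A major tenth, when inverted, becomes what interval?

First reduce the compound major tenth to its simple form, a major third.
The rule of nine gives the new number: 9 − 3 = 6, so a third becomes a sixth.
Quality inverts too: major becomes minor. That makes the inversion a minor sixth.

minor sixth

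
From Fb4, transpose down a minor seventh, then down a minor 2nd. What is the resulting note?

A minor seventh down from Fb4 is Gb3.
Down a minor second from Gb3: F3 (1 semitone down).

F3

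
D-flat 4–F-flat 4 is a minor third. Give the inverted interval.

M6

The rule of nine gives the new number: 9 − 3 = 6, so a third becomes a sixth.
The quality also flips — minor becomes major — giving a major sixth.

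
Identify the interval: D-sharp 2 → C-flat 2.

Descending from D#2 to Cb2 is the same interval as ascending Cb2 to D#2.
C to D spans two letter names (C-D) — that makes it a second of some quality.
The major second is 2 semitones; here we have 4, two semitones wider: doubly augmented.

doubly augmented second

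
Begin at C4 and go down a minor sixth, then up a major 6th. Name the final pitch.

Down a minor sixth from C4: E3 (8 semitones down).
Up a major sixth from E3: C#4 (9 semitones up).

C#4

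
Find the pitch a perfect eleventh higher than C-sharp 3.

Four letters up from C (plus an octave) reaches F.
A perfect eleventh is 17 semitones; 17 semitones up from C#3 gives F#4.

F-sharp 4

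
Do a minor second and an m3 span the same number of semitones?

No

A minor second is 1 semitone but a minor third is 3 semitones — different sizes.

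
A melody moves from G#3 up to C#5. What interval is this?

P11

G to C spans four letter names (G-A-B-C), plus an octave — that makes it an eleventh of some quality.
Counting semitones, G#3→C#5 is 17, which is the perfect eleventh.
(Equivalently, a compound perfect fourth: a perfect fourth plus an octave.)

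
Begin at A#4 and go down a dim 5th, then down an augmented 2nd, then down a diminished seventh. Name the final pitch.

D##3

Down a diminished fifth from A#4: D##4 (6 semitones down).
D##4 down an augmented second → C#4 (3 semitones).
Down a diminished seventh from C#4: D##3 (9 semitones down).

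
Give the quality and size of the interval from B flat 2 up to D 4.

B to D spans three letter names (B-C-D), plus an octave: a tenth.
The major tenth spans 16 semitones, and Bb2 to D4 is exactly 16 semitones — so this is a major tenth.
(Equivalently, a compound major third: a major third plus an octave.)

major tenth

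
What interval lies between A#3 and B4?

A to B spans two letter names (A-B), plus an octave: a ninth.
At 13 semitones, A#3→B4 falls one short of a major ninth: minor.
(Equivalently, a compound minor second: a minor second plus an octave.)

minor ninth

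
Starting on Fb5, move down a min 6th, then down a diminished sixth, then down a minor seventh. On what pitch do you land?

D#3

Down a minor sixth from Fb5: Ab4 (8 semitones down).
A diminished sixth down from Ab4 is C#4.
Down a minor seventh from C#4: D#3 (10 semitones down).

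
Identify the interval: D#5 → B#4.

minor 3rd

Descending from D#5 to B#4 is the same interval as ascending B#4 to D#5.
B to D spans three letter names (B-C-D): a third.
A major third would be 4 semitones, but B#4 to D#5 is 3 — one semitone narrower, making it a minor third.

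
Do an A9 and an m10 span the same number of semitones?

Yes

An augmented ninth spans 15 semitones, and a minor tenth also spans 15 semitones — they're enharmonic.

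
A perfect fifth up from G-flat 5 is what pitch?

Counting five letter names up from G lands on D.
A perfect fifth is 7 semitones; 7 semitones up from Gb5 gives Db6.

D-flat 6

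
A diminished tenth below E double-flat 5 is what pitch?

The tenth's letter: E down three letter names plus an octave → C.
Moving 14 semitones down from Ebb5 (the size of a diminished tenth) reaches C4.

C 4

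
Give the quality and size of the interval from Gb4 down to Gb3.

Descending from Gb4 to Gb3 is the same interval as ascending Gb3 to Gb4.
G to G is the same letter name, plus an octave — that makes it an octave of some quality.
Gb3 to Gb4 is 12 semitones, matching the perfect octave exactly, so the quality is perfect.

perfect octave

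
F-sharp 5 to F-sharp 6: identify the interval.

F to F is the same letter name, plus an octave, so the interval is some kind of octave.
The perfect octave spans 12 semitones, and F#5 to F#6 is exactly 12 semitones — so this is a perfect octave.

P8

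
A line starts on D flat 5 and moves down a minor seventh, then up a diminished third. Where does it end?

G double-flat 4

Down a minor seventh from Db5: Eb4 (10 semitones down).
Up a diminished third from Eb4: Gbb4 (2 semitones up).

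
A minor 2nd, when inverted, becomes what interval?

Interval numbers invert to sum to nine: 2 + 7 = 9, so a second inverts to a seventh.
And minor becomes major under inversion, so we get a major seventh.

M7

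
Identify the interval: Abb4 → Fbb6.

A to F spans six letter names (A-B-C-D-E-F), plus an octave, so the interval is some kind of thirteenth.
At 20 semitones, Abb4→Fbb6 falls one short of a major thirteenth: minor.
(Equivalently, a compound minor sixth: a minor sixth plus an octave.)

m13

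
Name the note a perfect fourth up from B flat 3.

The fourth takes the letter from B up to E.
A perfect fourth spans 5 semitones, so from Bb3 the target pitch is Eb4.

E flat 4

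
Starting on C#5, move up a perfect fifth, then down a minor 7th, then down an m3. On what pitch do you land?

F##4

C#5 up a perfect fifth → G#5 (7 semitones).
A minor seventh down from G#5 is A#4.
A#4 down a minor third → F##4 (3 semitones).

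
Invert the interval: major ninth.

minor seventh

First reduce the compound major ninth to its simple form, a major second.
The rule of nine gives the new number: 9 − 2 = 7, so a second becomes a seventh.
Quality inverts too: major becomes minor. That makes the inversion a minor seventh.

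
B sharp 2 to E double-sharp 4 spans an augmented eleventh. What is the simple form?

augmented 4th

Take out an octave (7 from the number): 11 − 7 = 4.
That makes an augmented eleventh a compound augmented fourth — an octave plus an augmented fourth.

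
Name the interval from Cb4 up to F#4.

AA4

C to F spans four letter names (C-D-E-F): a fourth.
A perfect fourth would be 5 semitones; Cb4 to F#4 is 7, two semitones wider, so the interval is doubly augmented.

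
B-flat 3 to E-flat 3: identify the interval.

perfect fifth

Descending from Bb3 to Eb3 is the same interval as ascending Eb3 to Bb3.
E to B spans five letter names (E-F-G-A-B) — that makes it a fifth of some quality.
Counting semitones, Eb3→Bb3 is 7, which is the perfect fifth.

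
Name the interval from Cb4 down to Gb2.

Descending from Cb4 to Gb2 is the same interval as ascending Gb2 to Cb4.
G to C spans four letter names (G-A-B-C), plus an octave, so the interval is some kind of eleventh.
Counting semitones, Gb2→Cb4 is 17, which is the perfect eleventh.
(Equivalently, a compound perfect fourth: a perfect fourth plus an octave.)

perfect eleventh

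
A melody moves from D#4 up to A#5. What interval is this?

D to A spans five letter names (D-E-F-G-A), plus an octave, so the interval is some kind of twelfth.
D#4 to A#5 is 19 semitones, matching the perfect twelfth exactly, so the quality is perfect.
(Equivalently, a compound perfect fifth: a perfect fifth plus an octave.)

perfect twelfth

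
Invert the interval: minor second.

Inverted interval numbers add to nine, so a second pairs with a seventh (2 + 7 = 9).
Quality inverts too: minor becomes major. That makes the inversion a major seventh.

major seventh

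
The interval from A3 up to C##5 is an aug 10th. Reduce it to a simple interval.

augmented 3rd

Take out an octave (7 from the number): 10 − 7 = 3.
So an augmented tenth is an octave plus an augmented third. The quality is unchanged.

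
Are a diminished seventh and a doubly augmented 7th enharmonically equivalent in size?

9 semitones (diminished seventh) vs 13 semitones (doubly augmented seventh): not equal.

No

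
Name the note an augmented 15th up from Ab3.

The letter stays A (same as the start), shifted two octaves up.
An augmented fifteenth spans 25 semitones, so from Ab3 the target pitch is A5.

A5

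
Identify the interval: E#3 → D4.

d7

E to D spans seven letter names (E-F-G-A-B-C-D), so the interval is some kind of seventh.
A major seventh would be 11 semitones; E#3 to D4 is 9, two semitones narrower, so the interval is diminished.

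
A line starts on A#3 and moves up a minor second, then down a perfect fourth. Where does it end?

Up a minor second from A#3: B3 (1 semitone up).
B3 down a perfect fourth → F#3 (5 semitones).

F#3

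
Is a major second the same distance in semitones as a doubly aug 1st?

A major second = 2 semitones = a doubly augmented unison; enharmonically equal.

Yes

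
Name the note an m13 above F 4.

D flat 6

Counting six letter names plus an octave up from F lands on D.
A minor thirteenth is 20 semitones; 20 semitones up from F4 gives Db6.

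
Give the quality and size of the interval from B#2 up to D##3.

major third

B to D spans three letter names (B-C-D), so the interval is some kind of third.
B#2 to D##3 is 4 semitones, matching the major third exactly, so the quality is major.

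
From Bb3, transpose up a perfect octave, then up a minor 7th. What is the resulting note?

Up a perfect octave from Bb3: Bb4 (12 semitones up).
A minor seventh up from Bb4 is Ab5.

Ab5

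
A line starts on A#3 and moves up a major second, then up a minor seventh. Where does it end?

Up a major second from A#3: B#3 (2 semitones up).
A minor seventh up from B#3 is A#4.

A#4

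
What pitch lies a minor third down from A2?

Counting three letter names down from A lands on F.
A minor third is 3 semitones; 3 semitones down from A2 gives F#2.

F#2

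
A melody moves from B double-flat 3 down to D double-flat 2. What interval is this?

major thirteenth

Descending from Bbb3 to Dbb2 is the same interval as ascending Dbb2 to Bbb3.
D to B spans six letter names (D-E-F-G-A-B), plus an octave: a thirteenth.
Dbb2 to Bbb3 is 21 semitones, matching the major thirteenth exactly, so the quality is major.
(Equivalently, a compound major sixth: a major sixth plus an octave.)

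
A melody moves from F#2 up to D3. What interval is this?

F to D spans six letter names (F-G-A-B-C-D) — that makes it a sixth of some quality.
A major sixth would be 9 semitones, but F#2 to D3 is 8 — one semitone narrower, making it a minor sixth.

minor sixth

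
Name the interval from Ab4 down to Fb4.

major 3rd

Descending from Ab4 to Fb4 is the same interval as ascending Fb4 to Ab4.
F to A spans three letter names (F-G-A), so the interval is some kind of third.
The major third spans 4 semitones, and Fb4 to Ab4 is exactly 4 semitones — so this is a major third.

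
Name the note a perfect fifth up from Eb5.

Bb5

Counting five letter names up from E lands on B.
Moving 7 semitones up from Eb5 (the size of a perfect fifth) reaches Bb5.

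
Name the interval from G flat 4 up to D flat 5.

G to D spans five letter names (G-A-B-C-D), so the interval is some kind of fifth.
The perfect fifth spans 7 semitones, and Gb4 to Db5 is exactly 7 semitones — so this is a perfect fifth.

P5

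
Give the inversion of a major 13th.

minor 3rd

First reduce the compound major thirteenth to its simple form, a major sixth.
The rule of nine gives the new number: 9 − 6 = 3, so a sixth becomes a third.
Quality inverts too: major becomes minor. That makes the inversion a minor third.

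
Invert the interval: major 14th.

First reduce the compound major fourteenth to its simple form, a major seventh.
Interval numbers invert to sum to nine: 7 + 2 = 9, so a seventh inverts to a second.
Quality inverts too: major becomes minor. That makes the inversion a minor second.

minor 2nd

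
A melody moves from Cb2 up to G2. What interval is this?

augmented fifth

C to G spans five letter names (C-D-E-F-G), so the interval is some kind of fifth.
A perfect fifth would be 7 semitones; Cb2 to G2 is 8, one semitone wider, so the interval is augmented.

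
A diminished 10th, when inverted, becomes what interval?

First reduce the compound diminished tenth to its simple form, a diminished third.
Interval numbers invert to sum to nine: 3 + 6 = 9, so a third inverts to a sixth.
Quality inverts too: diminished becomes augmented. That makes the inversion an augmented sixth.

A6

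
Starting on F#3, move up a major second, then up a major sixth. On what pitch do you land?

F#3 up a major second → G#3 (2 semitones).
A major sixth up from G#3 is E#4.

E#4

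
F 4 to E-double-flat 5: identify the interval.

F to E spans seven letter names (F-G-A-B-C-D-E): a seventh.
F4 to Ebb5 spans 9 semitones — two semitones narrower than the major seventh (11) — giving a diminished seventh.

diminished seventh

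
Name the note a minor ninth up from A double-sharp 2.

Two letters up from A (plus an octave) reaches B.
Moving 13 semitones up from A##2 (the size of a minor ninth) reaches B#3.

B sharp 3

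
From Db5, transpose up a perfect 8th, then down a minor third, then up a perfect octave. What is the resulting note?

Up a perfect octave from Db5: Db6 (12 semitones up).
Down a minor third from Db6: Bb5 (3 semitones down).
A perfect octave up from Bb5 is Bb6.

Bb6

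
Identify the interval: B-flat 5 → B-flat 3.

Descending from Bb5 to Bb3 is the same interval as ascending Bb3 to Bb5.
B to B is the same letter name, plus 2 octaves — that makes it a fifteenth of some quality.
Counting semitones, Bb3→Bb5 is 24, which is the perfect fifteenth.
(Equivalently, a compound perfect octave: a perfect octave plus an octave.)

perfect 15th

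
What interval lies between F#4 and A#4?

F to A spans three letter names (F-G-A) — that makes it a third of some quality.
F#4 to A#4 is 4 semitones, matching the major third exactly, so the quality is major.

major 3rd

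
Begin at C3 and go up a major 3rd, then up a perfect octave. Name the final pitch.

E4

C3 up a major third → E3 (4 semitones).
E3 up a perfect octave → E4 (12 semitones).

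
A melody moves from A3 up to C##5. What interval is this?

augmented tenth

A to C spans three letter names (A-B-C), plus an octave: a tenth.
A3 to C##5 spans 17 semitones — one semitone wider than the major tenth (16) — giving an augmented tenth.
(Equivalently, a compound augmented third: an augmented third plus an octave.)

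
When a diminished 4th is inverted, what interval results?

augmented 5th

Inverted interval numbers add to nine, so a fourth pairs with a fifth (4 + 5 = 9).
The quality also flips — diminished becomes augmented — giving an augmented fifth.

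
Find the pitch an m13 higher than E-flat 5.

C-flat 7

Counting six letter names plus an octave up from E lands on C.
Moving 20 semitones up from Eb5 (the size of a minor thirteenth) reaches Cb7.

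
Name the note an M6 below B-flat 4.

The sixth takes the letter from B down to D.
Moving 9 semitones down from Bb4 (the size of a major sixth) reaches Db4.

D-flat 4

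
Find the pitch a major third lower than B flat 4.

The third takes the letter from B down to G.
A major third spans 4 semitones, so from Bb4 the target pitch is Gb4.

G flat 4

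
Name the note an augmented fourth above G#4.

C##5

The fourth takes the letter from G up to C.
An augmented fourth is 6 semitones; 6 semitones up from G#4 gives C##5.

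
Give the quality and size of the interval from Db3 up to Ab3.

D to A spans five letter names (D-E-F-G-A): a fifth.
Db3 to Ab3 is 7 semitones, matching the perfect fifth exactly, so the quality is perfect.

perfect fifth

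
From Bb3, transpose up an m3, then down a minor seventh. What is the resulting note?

Up a minor third from Bb3: Db4 (3 semitones up).
A minor seventh down from Db4 is Eb3.

Eb3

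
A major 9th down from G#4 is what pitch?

The ninth's letter: G down two letter names plus an octave → F.
A major ninth spans 14 semitones, so from G#4 the target pitch is F#3.

F#3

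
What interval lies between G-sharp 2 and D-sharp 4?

G to D spans five letter names (G-A-B-C-D), plus an octave: a twelfth.
Counting semitones, G#2→D#4 is 19, which is the perfect twelfth.
(Equivalently, a compound perfect fifth: a perfect fifth plus an octave.)

P12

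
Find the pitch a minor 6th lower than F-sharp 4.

A-sharp 3

Six letter names down from F: A.
A minor sixth spans 8 semitones, so from F#4 the target pitch is A#3.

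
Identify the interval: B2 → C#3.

B to C spans two letter names (B-C): a second.
Counting semitones, B2→C#3 is 2, which is the major second.

major second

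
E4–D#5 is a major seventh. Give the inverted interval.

Interval numbers invert to sum to nine: 7 + 2 = 9, so a seventh inverts to a second.
The quality also flips — major becomes minor — giving a minor second.

minor 2nd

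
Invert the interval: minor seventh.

The rule of nine gives the new number: 9 − 7 = 2, so a seventh becomes a second.
The quality also flips — minor becomes major — giving a major second.

major second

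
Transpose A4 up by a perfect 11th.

D6

Four letters up from A (plus an octave) reaches D.
A perfect eleventh is 17 semitones; 17 semitones up from A4 gives D6.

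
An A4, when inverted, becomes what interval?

d5

Inverted interval numbers add to nine, so a fourth pairs with a fifth (4 + 5 = 9).
Quality inverts too: augmented becomes diminished. That makes the inversion a diminished fifth.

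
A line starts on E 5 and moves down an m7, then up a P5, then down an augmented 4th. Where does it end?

E5 down a minor seventh → F#4 (10 semitones).
Up a perfect fifth from F#4: C#5 (7 semitones up).
An augmented fourth down from C#5 is G4.

G 4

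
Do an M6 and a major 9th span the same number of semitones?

No

9 semitones (major sixth) vs 14 semitones (major ninth): not equal.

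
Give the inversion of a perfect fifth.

perfect fourth

The rule of nine gives the new number: 9 − 5 = 4, so a fifth becomes a fourth.
And perfect stays perfect under inversion, so we get a perfect fourth.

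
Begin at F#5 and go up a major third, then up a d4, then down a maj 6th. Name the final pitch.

A major third up from F#5 is A#5.
A diminished fourth up from A#5 is D6.
Down a major sixth from D6: F5 (9 semitones down).

F5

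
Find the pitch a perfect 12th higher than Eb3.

The twelfth's letter: E up five letter names plus an octave → B.
A perfect twelfth spans 19 semitones, so from Eb3 the target pitch is Bb4.

Bb4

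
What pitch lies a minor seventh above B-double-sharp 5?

A-double-sharp 6

Seven letter names up from B: A.
Moving 10 semitones up from B##5 (the size of a minor seventh) reaches A##6.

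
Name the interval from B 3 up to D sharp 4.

B to D spans three letter names (B-C-D): a third.
The major third spans 4 semitones, and B3 to D#4 is exactly 4 semitones — so this is a major third.

major third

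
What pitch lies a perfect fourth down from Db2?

Four letter names down from D: A.
A perfect fourth is 5 semitones; 5 semitones down from Db2 gives Ab1.

Ab1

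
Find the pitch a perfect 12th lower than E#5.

A#3

The twelfth's letter: E down five letter names plus an octave → A.
A perfect twelfth is 19 semitones; 19 semitones down from E#5 gives A#3.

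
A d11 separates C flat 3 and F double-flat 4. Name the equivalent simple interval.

Subtracting seven from the interval number removes an octave: 11 − 7 = 4.
So a diminished eleventh is an octave plus a diminished fourth. The quality is unchanged.

diminished fourth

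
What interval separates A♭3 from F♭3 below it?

Descending from Ab3 to Fb3 is the same interval as ascending Fb3 to Ab3.
F to A spans three letter names (F-G-A) — that makes it a third of some quality.
Counting semitones, Fb3→Ab3 is 4, which is the major third.

major 3rd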